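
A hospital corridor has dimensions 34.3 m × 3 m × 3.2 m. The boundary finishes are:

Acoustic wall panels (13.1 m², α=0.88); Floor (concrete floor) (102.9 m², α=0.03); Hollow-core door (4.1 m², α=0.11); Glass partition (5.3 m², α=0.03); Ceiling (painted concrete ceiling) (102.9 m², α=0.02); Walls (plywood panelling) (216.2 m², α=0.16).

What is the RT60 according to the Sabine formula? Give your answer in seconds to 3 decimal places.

Equivalent absorption area: A = 13.1*0.88 + 102.9*0.03 + 4.1*0.11 + 5.3*0.03 + 102.9*0.02 + 216.2*0.16 = 51.875 m².
V = 34.3·3·3.2 = 329.28 m³.
RT60 = 0.161 · V / A = 0.161 × 329.28 / 51.875 = 1.022 s.

1.022 s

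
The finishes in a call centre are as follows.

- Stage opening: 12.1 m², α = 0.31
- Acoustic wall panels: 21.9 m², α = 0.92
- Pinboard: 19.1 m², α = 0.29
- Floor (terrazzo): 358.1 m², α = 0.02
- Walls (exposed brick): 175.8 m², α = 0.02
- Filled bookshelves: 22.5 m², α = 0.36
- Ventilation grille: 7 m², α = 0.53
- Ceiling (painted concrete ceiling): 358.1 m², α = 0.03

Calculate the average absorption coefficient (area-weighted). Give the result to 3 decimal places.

0.064

Total surface area S = 974.6 m².
A = 12.1×0.31 + 21.9×0.92 + 19.1×0.29 + 358.1×0.02 + 175.8×0.02 + 22.5×0.36 + 7×0.53 + 358.1×0.03 = 62.669 sabins.
ᾱ = A/S = 0.064.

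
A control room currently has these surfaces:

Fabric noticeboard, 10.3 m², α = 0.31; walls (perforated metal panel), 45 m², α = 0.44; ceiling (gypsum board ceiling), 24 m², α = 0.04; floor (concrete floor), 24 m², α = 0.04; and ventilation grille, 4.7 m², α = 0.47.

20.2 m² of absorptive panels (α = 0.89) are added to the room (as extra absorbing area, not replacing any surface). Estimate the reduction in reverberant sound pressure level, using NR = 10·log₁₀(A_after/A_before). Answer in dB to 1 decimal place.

2.2 dB

Equivalent absorption area: A_before = 10.3*0.31 + 45*0.44 + 24*0.04 + 24*0.04 + 4.7*0.47 = 27.122 m².
Added absorption = 20.2 × 0.89 = 17.978 sabins.
New total A_after = 45.100 sabins.
NR = 10·log₁₀(45.100/27.122) = 2.2 dB.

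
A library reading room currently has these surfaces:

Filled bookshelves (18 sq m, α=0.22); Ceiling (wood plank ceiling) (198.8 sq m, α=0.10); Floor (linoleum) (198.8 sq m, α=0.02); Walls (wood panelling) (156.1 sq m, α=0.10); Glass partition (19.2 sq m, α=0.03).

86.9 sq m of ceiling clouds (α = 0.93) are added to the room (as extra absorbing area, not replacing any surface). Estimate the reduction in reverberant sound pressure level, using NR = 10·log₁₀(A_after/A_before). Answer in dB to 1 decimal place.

4.5 dB

Summing Sᵢαᵢ: 3.960 + 19.880 + 3.976 + 15.610 + 0.576 → A_before = 44.002 sabins.
Treatment contributes 86.9·0.93 = 80.817 sabins.
A_after = 44.002 + 80.817 = 124.819 sabins.
Reduction = 10 log₁₀(A_after/A_before) = 10 log₁₀(2.8367) = 4.5 dB.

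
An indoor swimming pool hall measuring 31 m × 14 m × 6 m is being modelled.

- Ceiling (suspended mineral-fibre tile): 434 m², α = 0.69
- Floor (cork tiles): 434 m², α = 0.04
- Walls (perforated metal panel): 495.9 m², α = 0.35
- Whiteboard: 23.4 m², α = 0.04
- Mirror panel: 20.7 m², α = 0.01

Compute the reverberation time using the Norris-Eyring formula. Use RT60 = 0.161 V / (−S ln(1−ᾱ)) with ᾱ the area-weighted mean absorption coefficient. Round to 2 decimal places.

S = Σ Sᵢ = 1408.0 m².
Absorption A = 434×0.69 + 434×0.04 + 495.9×0.35 + 23.4×0.04 + 20.7×0.01 = 491.528 sabins.
ᾱ = 491.528 / 1408.0 = 0.3491.
−S·ln(1−ᾱ) = −1408.0 × ln(1 − 0.3491) = 604.594.
V = 31 × 14 × 6 = 2604 m³.
T = 0.161·V/[−S·ln(1−ᾱ)] = 0.161·2604/604.594 = 0.69 s.

0.69 seconds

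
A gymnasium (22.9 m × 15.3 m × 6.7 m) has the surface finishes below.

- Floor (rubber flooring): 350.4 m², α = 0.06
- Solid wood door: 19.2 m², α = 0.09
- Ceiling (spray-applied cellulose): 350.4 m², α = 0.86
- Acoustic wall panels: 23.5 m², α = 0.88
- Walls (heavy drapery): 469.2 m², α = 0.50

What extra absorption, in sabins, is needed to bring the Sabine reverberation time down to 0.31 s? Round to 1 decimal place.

639.8 sabins

Equivalent absorption area: A₁ = 350.4*0.06 + 19.2*0.09 + 350.4*0.86 + 23.5*0.88 + 469.2*0.50 = 579.376 m².
Target A₂ = 0.161·2347.479/0.31 = 1219.175 sabins (V = 2347.479 m³).
Shortfall: 1219.175 − 579.376 = 639.8 sabins.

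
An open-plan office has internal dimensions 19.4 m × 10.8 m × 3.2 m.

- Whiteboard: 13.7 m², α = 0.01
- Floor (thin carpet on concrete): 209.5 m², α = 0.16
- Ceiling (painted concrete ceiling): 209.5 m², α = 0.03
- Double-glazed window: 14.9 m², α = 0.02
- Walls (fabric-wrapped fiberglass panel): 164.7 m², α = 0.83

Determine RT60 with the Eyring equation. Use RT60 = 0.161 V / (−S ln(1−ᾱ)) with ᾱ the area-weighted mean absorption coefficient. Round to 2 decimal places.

Total surface area S = 13.7 + 209.5 + 209.5 + 14.9 + 164.7 = 612.3 m².
Absorption A = 13.7×0.01 + 209.5×0.16 + 209.5×0.03 + 14.9×0.02 + 164.7×0.83 = 176.941 sabins.
ᾱ = 176.941 / 612.3 = 0.2890.
−S·ln(1−ᾱ) = −612.3 × ln(1 − 0.2890) = 208.845.
V = 19.4 × 10.8 × 3.2 = 670.464 m³.
T = 0.161·V/[−S·ln(1−ᾱ)] = 0.161·670.464/208.845 = 0.52 s.

0.52 s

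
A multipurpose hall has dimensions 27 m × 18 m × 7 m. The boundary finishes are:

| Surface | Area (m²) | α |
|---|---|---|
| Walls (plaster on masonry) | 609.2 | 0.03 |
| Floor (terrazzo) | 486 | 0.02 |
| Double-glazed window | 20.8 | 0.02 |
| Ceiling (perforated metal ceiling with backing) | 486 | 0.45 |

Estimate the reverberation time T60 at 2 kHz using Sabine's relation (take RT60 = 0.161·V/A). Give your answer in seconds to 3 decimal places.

2.216 sec

A = Σ Sᵢαᵢ = 609.2×0.03 + 486×0.02 + 20.8×0.02 + 486×0.45 = 247.112 sabins.
V = 27·18·7 = 3402 m³.
Sabine: RT60 = 0.161 × 3402 / 247.112 = 2.216 s.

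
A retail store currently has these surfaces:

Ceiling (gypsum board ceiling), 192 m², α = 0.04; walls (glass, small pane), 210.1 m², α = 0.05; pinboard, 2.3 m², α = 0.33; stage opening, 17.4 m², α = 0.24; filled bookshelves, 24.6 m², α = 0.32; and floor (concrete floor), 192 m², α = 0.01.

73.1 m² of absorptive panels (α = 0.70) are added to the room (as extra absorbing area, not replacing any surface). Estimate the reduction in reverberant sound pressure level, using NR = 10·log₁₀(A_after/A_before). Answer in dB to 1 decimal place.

Equivalent absorption area: A_before = 192*0.04 + 210.1*0.05 + 2.3*0.33 + 17.4*0.24 + 24.6*0.32 + 192*0.01 = 32.912 m².
Added absorption = 73.1 × 0.70 = 51.170 sabins.
New total A_after = 84.082 sabins.
NR = 10·log₁₀(84.082/32.912) = 4.1 dB.

4.1 dB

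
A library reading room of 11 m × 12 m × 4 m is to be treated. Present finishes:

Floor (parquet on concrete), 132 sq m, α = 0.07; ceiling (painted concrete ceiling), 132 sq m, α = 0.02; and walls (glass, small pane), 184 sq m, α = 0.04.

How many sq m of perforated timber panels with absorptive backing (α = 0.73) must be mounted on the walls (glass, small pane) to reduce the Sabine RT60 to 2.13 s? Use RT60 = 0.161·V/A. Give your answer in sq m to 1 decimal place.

Summing Sᵢαᵢ: 9.240 + 2.640 + 7.360 → A₁ = 19.240 sabins.
V = 528 m³. Target absorption A₂ = 0.161 × 528 / 2.13 = 39.910 sabins.
Absorption to add: 39.910 − 19.240 = 20.670 sabins.
Net gain per sq m: Δα = 0.73 − 0.04 = 0.69.
Area = ΔA/Δα = 20.670/0.69 = 30.0 sq m.

30.0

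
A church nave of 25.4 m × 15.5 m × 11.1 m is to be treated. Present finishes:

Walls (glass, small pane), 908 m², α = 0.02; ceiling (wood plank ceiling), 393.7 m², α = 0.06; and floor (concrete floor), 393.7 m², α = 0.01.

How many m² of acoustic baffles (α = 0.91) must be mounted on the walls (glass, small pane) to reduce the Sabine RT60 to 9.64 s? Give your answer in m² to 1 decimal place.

Summing Sᵢαᵢ: 18.160 + 23.622 + 3.937 → A₁ = 45.719 sabins.
Required A₂ = 0.161·4370.07/9.64 = 72.986 sabins.
Absorption to add: 72.986 − 45.719 = 27.267 sabins.
Net gain per m²: Δα = 0.91 − 0.02 = 0.89.
Panel area = 27.267 / 0.89 = 30.6 m².

30.6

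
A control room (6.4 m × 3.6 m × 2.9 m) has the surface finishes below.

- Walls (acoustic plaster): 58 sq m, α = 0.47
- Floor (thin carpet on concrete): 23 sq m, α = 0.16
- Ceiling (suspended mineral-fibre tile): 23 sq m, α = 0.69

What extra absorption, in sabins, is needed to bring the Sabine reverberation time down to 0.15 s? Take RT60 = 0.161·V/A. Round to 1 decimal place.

24.9 sabins

A₁ = Σ Sᵢαᵢ = 58·0.47 + 23·0.16 + 23·0.69 = 46.810 sabins.
V = 66.816 m³. Required absorption A₂ = 0.161 × 66.816 / 0.15 = 71.716 sabins.
ΔA = A₂ − A₁ = 71.716 − 46.810 = 24.9 sabins.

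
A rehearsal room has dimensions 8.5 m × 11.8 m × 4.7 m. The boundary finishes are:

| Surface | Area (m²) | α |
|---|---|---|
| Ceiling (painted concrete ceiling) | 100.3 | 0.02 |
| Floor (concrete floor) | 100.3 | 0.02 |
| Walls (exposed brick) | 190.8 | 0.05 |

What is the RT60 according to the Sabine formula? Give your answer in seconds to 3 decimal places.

5.600 s

A = Σ Sᵢαᵢ = 100.3×0.02 + 100.3×0.02 + 190.8×0.05 = 13.552 sabins.
Volume V = 8.5 × 11.8 × 4.7 = 471.41 m³.
Sabine: RT60 = 0.161 × 471.41 / 13.552 = 5.600 s.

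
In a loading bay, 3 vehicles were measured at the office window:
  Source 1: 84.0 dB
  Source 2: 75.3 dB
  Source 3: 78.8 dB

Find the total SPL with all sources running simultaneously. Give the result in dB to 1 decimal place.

Sum in the linear (power) domain: Σ 10^(Lᵢ/10) = 10^(84.0/10) + 10^(75.3/10) + 10^(78.8/10) = 3.609e+08.
Combined level = 10 log₁₀(3.609e+08) = 85.6 dB.

85.6 dB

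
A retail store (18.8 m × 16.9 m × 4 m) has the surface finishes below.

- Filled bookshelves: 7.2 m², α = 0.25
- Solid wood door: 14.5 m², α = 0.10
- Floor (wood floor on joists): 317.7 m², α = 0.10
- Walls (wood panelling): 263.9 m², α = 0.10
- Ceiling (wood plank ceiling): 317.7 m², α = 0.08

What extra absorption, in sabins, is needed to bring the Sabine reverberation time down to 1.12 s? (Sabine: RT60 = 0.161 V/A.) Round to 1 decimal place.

95.9 sabins

A₁ = Σ Sᵢαᵢ = 7.2·0.25 + 14.5·0.10 + 317.7·0.10 + 263.9·0.10 + 317.7·0.08 = 86.826 sabins.
Target A₂ = 0.161·1270.88/1.12 = 182.689 sabins (V = 1270.88 m³).
ΔA = A₂ − A₁ = 182.689 − 86.826 = 95.9 sabins.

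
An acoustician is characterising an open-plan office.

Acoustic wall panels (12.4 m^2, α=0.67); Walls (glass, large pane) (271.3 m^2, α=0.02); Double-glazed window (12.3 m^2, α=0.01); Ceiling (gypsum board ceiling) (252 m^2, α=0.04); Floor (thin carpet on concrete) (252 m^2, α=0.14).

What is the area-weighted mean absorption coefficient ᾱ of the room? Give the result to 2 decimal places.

0.07

Total surface area S = 800.0 m^2.
Σ(Sᵢαᵢ) = 12.4×0.67 + 271.3×0.02 + 12.3×0.01 + 252×0.04 + 252×0.14 = 59.217.
ᾱ = 59.217 / 800.0 = 0.07.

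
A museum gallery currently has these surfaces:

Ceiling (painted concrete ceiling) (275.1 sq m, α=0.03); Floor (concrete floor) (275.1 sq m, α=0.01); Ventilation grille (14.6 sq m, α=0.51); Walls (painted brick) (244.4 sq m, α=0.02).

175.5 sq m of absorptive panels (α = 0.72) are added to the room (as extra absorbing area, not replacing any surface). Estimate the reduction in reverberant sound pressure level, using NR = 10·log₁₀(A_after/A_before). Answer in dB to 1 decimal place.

Equivalent absorption area: A_before = 275.1·0.03 + 275.1·0.01 + 14.6·0.51 + 244.4·0.02 = 23.338 sq m.
Treatment contributes 175.5·0.72 = 126.360 sabins.
New total A_after = 149.698 sabins.
Reduction = 10 log₁₀(A_after/A_before) = 10 log₁₀(6.4143) = 8.1 dB.

8.1 dB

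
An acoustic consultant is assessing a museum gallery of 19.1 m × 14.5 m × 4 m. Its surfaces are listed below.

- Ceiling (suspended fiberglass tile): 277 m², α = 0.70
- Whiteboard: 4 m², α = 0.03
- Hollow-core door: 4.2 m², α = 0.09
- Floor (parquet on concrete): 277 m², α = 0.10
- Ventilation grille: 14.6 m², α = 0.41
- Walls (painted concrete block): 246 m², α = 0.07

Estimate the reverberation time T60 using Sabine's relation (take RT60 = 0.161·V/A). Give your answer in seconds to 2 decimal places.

Total absorption A = 277*0.70 + 4*0.03 + 4.2*0.09 + 277*0.10 + 14.6*0.41 + 246*0.07
  = 193.900 + 0.120 + 0.378 + 27.700 + 5.986 + 17.220 = 245.304 m² sabins.
V = 19.1·14.5·4 = 1107.8 m³.
RT60 = 0.161 · V / A = 0.161 × 1107.8 / 245.304 = 0.73 s.

0.73 s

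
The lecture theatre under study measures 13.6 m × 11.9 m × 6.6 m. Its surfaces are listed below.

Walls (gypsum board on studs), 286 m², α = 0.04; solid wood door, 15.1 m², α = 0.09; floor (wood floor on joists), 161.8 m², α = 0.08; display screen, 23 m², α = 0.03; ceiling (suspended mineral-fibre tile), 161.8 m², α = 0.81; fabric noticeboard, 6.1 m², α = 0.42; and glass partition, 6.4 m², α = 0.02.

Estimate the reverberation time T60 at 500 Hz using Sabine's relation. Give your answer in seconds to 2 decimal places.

1.07 s

A = Σ Sᵢαᵢ = 286·0.04 + 15.1·0.09 + 161.8·0.08 + 23·0.03 + 161.8·0.81 + 6.1·0.42 + 6.4·0.02 = 160.181 sabins.
Room volume: 1068.144 m³.
RT60 = 0.161 · V / A = 0.161 × 1068.144 / 160.181 = 1.07 s.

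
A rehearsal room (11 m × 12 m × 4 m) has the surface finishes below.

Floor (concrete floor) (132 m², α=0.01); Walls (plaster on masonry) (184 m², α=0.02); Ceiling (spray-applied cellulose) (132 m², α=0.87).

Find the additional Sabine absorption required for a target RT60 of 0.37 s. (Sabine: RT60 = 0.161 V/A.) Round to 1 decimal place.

109.9 sabins

Equivalent absorption area: A₁ = 132*0.01 + 184*0.02 + 132*0.87 = 119.840 m².
Target A₂ = 0.161·528/0.37 = 229.751 sabins (V = 528 m³).
ΔA = A₂ − A₁ = 229.751 − 119.840 = 109.9 sabins.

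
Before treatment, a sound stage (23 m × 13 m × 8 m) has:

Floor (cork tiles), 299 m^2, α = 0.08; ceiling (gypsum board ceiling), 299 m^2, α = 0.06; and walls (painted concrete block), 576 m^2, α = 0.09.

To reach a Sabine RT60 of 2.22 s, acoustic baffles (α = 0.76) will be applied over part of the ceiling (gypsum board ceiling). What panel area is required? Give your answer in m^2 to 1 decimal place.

Total absorption A₁ = 299*0.08 + 299*0.06 + 576*0.09
  = 23.920 + 17.940 + 51.840 = 93.700 m^2 sabins.
V = 2392 m³. Target absorption A₂ = 0.161 × 2392 / 2.22 = 173.474 sabins.
Absorption to add: 173.474 − 93.700 = 79.774 sabins.
Net gain per m^2: Δα = 0.76 − 0.06 = 0.70.
Area = ΔA/Δα = 79.774/0.70 = 114.0 m^2.

114.0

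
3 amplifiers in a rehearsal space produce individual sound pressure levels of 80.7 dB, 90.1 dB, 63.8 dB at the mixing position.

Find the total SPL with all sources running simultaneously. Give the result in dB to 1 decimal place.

Σ 10^(Lᵢ/10) = 1.143e+09.
L_total = 10·log₁₀(1.143e+09) = 90.6 dB.

90.6 dB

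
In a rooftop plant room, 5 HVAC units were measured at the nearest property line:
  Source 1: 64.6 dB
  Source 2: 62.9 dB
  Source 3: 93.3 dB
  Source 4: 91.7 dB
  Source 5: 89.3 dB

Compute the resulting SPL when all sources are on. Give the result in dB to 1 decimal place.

96.5 dB

Converting to relative power and adding: 10^(64.6/10) + 10^(62.9/10) + 10^(93.3/10) + 10^(91.7/10) + 10^(89.3/10) = 4.473e+09.
Combined level = 10 log₁₀(4.473e+09) = 96.5 dB.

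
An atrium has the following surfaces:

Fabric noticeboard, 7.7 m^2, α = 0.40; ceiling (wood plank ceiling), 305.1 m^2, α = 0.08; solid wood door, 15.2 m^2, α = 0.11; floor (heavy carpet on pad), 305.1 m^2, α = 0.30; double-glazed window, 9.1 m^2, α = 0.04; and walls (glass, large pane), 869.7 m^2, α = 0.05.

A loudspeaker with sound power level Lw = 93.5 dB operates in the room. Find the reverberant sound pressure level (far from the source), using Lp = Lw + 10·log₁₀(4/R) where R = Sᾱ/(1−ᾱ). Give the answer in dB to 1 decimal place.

76.9 dB

A = 164.539 sabins; S = 1511.9 m^2.
ᾱ = 0.1088, so room constant R = A/(1−ᾱ) = 184.626 m^2.
Lp = 93.5 + 10·log₁₀(4/184.626) = 93.5 + (-16.64) = 76.9 dB.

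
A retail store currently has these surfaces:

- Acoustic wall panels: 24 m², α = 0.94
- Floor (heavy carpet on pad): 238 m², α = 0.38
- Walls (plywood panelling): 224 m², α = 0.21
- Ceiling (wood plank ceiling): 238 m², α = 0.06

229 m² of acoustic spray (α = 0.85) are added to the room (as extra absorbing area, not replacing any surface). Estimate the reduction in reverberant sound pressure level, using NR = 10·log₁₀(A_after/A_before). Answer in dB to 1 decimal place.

Summing Sᵢαᵢ: 22.560 + 90.440 + 47.040 + 14.280 → A_before = 174.320 sabins.
Added absorption = 229 × 0.85 = 194.650 sabins.
A_after = 174.320 + 194.650 = 368.970 sabins.
NR = 10·log₁₀(368.970/174.320) = 3.3 dB.

3.3 dB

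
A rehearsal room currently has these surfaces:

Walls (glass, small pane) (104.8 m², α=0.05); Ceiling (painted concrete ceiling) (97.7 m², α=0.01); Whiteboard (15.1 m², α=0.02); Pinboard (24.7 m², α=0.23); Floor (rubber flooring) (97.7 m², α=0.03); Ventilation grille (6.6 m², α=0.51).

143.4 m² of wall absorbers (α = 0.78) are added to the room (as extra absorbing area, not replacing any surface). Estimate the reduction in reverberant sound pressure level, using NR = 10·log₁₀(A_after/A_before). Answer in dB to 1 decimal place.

8.5 dB

Total absorption A_before = 104.8*0.05 + 97.7*0.01 + 15.1*0.02 + 24.7*0.23 + 97.7*0.03 + 6.6*0.51
  = 5.240 + 0.977 + 0.302 + 5.681 + 2.931 + 3.366 = 18.497 m² sabins.
Added absorption = 143.4 × 0.78 = 111.852 sabins.
A_after = 18.497 + 111.852 = 130.349 sabins.
Reduction = 10 log₁₀(A_after/A_before) = 10 log₁₀(7.0470) = 8.5 dB.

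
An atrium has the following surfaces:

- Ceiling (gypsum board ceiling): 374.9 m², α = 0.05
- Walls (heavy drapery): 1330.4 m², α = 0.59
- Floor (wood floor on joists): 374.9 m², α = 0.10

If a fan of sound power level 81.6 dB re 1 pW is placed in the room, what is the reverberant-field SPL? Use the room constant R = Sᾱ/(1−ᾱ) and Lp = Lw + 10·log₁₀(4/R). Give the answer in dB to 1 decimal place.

56.1 dB

Σ(Sᵢαᵢ) = 374.9·0.05 + 1330.4·0.59 + 374.9·0.10 = 841.171; total area S = 2080.2 m².
ᾱ = 841.171/2080.2 = 0.4044; R = Sᾱ/(1−ᾱ) = 841.171/(1−0.4044) = 1412.309 m².
Lp = Lw + 10 log₁₀(4/R) = 81.6 -25.48 = 56.1 dB.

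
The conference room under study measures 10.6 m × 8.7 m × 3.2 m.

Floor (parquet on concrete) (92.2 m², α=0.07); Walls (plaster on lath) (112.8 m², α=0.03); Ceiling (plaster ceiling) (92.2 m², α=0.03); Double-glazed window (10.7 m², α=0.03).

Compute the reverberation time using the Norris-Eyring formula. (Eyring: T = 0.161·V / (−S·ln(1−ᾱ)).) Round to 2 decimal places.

3.60 s

S = Σ Sᵢ = 307.9 m².
Σ(Sᵢαᵢ) = 92.2·0.07 + 112.8·0.03 + 92.2·0.03 + 10.7·0.03 = 12.925.
Mean coefficient ᾱ = A/S = 0.0420.
−S·ln(1−ᾱ) = −307.9 × ln(1 − 0.0420) = 13.211.
V = 10.6 × 8.7 × 3.2 = 295.104 m³.
T = 0.161·V/[−S·ln(1−ᾱ)] = 0.161·295.104/13.211 = 3.60 s.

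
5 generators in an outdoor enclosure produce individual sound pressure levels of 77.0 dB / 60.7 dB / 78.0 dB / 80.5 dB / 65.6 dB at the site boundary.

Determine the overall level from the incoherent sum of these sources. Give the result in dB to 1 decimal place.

83.6 dB

Sum in the linear (power) domain: Σ 10^(Lᵢ/10) = 10^(77.0/10) + 10^(60.7/10) + 10^(78.0/10) + 10^(80.5/10) + 10^(65.6/10) = 2.302e+08.
Back to dB: 10·log₁₀ Σ = 83.6 dB.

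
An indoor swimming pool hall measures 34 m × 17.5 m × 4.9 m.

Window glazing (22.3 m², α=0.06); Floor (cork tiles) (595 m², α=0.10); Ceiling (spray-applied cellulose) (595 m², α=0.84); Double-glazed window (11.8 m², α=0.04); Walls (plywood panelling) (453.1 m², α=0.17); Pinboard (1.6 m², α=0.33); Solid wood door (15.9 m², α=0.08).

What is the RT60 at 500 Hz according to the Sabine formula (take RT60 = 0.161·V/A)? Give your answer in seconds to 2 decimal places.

Summing Sᵢαᵢ: 1.338 + 59.500 + 499.800 + 0.472 + 77.027 + 0.528 + 1.272 → A = 639.937 sabins.
Room volume: 2915.5 m³.
RT60 = 0.161 · V / A = 0.161 × 2915.5 / 639.937 = 0.73 s.

0.73 s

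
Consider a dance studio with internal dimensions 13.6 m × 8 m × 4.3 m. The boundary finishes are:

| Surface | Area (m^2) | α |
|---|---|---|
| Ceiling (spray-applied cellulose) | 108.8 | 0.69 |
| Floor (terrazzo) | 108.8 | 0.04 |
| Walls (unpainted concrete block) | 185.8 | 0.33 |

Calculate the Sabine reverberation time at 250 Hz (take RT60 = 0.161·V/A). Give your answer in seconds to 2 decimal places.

0.54 s

Total absorption A = 108.8*0.69 + 108.8*0.04 + 185.8*0.33
  = 75.072 + 4.352 + 61.314 = 140.738 m^2 sabins.
V = 13.6·8·4.3 = 467.84 m³.
Sabine: RT60 = 0.161 × 467.84 / 140.738 = 0.54 s.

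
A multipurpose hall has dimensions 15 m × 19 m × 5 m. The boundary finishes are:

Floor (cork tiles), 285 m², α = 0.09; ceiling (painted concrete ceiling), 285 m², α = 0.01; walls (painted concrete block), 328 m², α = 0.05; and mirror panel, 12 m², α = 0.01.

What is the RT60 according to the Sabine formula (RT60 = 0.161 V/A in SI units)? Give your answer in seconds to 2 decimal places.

Equivalent absorption area: A = 285×0.09 + 285×0.01 + 328×0.05 + 12×0.01 = 45.020 m².
Room volume: 1425 m³.
T = 0.161 V/A = 0.161·1425/45.020 = 5.10 s.

5.10 s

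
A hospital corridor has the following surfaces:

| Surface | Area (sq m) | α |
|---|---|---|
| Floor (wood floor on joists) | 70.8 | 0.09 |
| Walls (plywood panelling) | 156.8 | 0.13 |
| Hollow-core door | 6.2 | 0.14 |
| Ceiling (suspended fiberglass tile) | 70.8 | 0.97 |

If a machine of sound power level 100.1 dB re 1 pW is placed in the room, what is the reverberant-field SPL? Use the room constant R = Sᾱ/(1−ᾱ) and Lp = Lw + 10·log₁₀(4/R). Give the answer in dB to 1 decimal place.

Σ(Sᵢαᵢ) = 70.8×0.09 + 156.8×0.13 + 6.2×0.14 + 70.8×0.97 = 96.300; total area S = 304.6 sq m.
ᾱ = 0.3162, so room constant R = A/(1−ᾱ) = 140.831 sq m.
Lp = Lw + 10 log₁₀(4/R) = 100.1 -15.47 = 84.6 dB.

84.6 dB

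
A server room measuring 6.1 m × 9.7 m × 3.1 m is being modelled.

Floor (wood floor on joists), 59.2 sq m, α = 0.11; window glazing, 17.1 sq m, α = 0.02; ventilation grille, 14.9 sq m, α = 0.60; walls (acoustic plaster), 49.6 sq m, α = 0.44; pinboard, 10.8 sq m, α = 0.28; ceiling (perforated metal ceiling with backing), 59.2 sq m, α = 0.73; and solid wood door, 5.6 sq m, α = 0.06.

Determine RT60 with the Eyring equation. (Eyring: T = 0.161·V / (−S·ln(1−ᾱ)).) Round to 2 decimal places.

0.28 seconds

S = Σ Sᵢ = 216.4 sq m.
Absorption A = 59.2·0.11 + 17.1·0.02 + 14.9·0.60 + 49.6·0.44 + 10.8·0.28 + 59.2·0.73 + 5.6·0.06 = 84.194 sabins.
ᾱ = 84.194 / 216.4 = 0.3891.
Eyring denominator: −S ln(1−ᾱ) = 106.647.
V = 6.1 × 9.7 × 3.1 = 183.427 m³.
T = 0.161·V/[−S·ln(1−ᾱ)] = 0.161·183.427/106.647 = 0.28 s.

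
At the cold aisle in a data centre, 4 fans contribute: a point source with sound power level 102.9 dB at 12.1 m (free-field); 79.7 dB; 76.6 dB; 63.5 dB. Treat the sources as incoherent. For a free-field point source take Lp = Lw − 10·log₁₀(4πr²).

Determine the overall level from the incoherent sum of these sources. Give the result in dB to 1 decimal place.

Source at 12.1 m: Lp = 102.9 − 10·log₁₀(4π·12.1²) = 102.9 − 10·log₁₀(1839.842) = 70.3 dB.
Converting to relative power and adding: 10^(70.3/10) + 10^(79.7/10) + 10^(76.6/10) + 10^(63.5/10) = 1.52e+08.
Combined level = 10 log₁₀(1.52e+08) = 81.8 dB.

81.8 dB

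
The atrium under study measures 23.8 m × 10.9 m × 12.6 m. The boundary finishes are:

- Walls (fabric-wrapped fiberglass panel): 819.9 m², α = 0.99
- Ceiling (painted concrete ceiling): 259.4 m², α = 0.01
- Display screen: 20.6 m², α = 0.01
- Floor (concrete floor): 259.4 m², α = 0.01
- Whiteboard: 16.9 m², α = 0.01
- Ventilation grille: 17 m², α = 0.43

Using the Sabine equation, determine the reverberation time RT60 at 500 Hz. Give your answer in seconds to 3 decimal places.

Total absorption A = 819.9·0.99 + 259.4·0.01 + 20.6·0.01 + 259.4·0.01 + 16.9·0.01 + 17·0.43
  = 811.701 + 2.594 + 0.206 + 2.594 + 0.169 + 7.310 = 824.574 m² sabins.
V = 23.8·10.9·12.6 = 3268.692 m³.
T = 0.161 V/A = 0.161·3268.692/824.574 = 0.638 s.

0.638 seconds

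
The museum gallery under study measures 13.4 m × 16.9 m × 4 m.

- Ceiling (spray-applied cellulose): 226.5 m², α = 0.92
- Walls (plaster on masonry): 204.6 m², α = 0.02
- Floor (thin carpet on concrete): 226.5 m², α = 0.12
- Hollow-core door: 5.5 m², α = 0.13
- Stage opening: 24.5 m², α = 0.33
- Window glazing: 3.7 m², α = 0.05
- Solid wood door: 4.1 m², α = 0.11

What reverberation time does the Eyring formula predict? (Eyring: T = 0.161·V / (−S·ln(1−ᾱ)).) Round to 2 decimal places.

0.47 s

S = Σ Sᵢ = 695.4 m².
Absorption A = 226.5×0.92 + 204.6×0.02 + 226.5×0.12 + 5.5×0.13 + 24.5×0.33 + 3.7×0.05 + 4.1×0.11 = 249.088 sabins.
Mean coefficient ᾱ = A/S = 0.3582.
−S·ln(1−ᾱ) = −695.4 × ln(1 − 0.3582) = 308.395.
V = 13.4 × 16.9 × 4 = 905.84 m³.
T = 0.161·V/[−S·ln(1−ᾱ)] = 0.161·905.84/308.395 = 0.47 s.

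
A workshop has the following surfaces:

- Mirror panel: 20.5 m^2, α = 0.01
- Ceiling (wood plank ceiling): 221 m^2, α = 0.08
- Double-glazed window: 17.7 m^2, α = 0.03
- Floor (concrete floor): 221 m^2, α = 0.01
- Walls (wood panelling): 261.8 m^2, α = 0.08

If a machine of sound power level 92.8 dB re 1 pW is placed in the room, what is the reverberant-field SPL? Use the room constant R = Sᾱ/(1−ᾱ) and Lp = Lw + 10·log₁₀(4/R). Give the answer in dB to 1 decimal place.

82.4 dB

A = 41.570 sabins; S = 742.0 m^2.
ᾱ = 0.0560, so room constant R = A/(1−ᾱ) = 44.036 m^2.
Lp = 92.8 + 10·log₁₀(4/44.036) = 92.8 + (-10.42) = 82.4 dB.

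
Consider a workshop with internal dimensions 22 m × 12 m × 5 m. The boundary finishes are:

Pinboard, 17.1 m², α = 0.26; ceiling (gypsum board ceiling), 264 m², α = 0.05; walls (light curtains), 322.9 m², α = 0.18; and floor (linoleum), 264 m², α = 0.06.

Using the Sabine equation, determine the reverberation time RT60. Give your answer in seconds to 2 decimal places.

Summing Sᵢαᵢ: 4.446 + 13.200 + 58.122 + 15.840 → A = 91.608 sabins.
V = 22·12·5 = 1320 m³.
Sabine: RT60 = 0.161 × 1320 / 91.608 = 2.32 s.

2.32 s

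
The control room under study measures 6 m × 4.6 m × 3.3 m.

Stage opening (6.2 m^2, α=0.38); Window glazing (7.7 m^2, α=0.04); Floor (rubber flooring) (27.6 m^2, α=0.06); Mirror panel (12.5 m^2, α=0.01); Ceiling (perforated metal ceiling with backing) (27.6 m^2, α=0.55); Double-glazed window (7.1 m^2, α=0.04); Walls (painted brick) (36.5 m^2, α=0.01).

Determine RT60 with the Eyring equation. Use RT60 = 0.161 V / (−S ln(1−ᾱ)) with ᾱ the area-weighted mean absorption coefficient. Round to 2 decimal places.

Total surface area S = 6.2 + 7.7 + 27.6 + 12.5 + 27.6 + 7.1 + 36.5 = 125.2 m^2.
Σ(Sᵢαᵢ) = 6.2·0.38 + 7.7·0.04 + 27.6·0.06 + 12.5·0.01 + 27.6·0.55 + 7.1·0.04 + 36.5·0.01 = 20.274.
Mean coefficient ᾱ = A/S = 0.1619.
Eyring denominator: −S ln(1−ᾱ) = 22.113.
V = 6 × 4.6 × 3.3 = 91.08 m³.
RT60 = 0.161 × 91.08 / 22.113 = 0.66 s.

0.66 seconds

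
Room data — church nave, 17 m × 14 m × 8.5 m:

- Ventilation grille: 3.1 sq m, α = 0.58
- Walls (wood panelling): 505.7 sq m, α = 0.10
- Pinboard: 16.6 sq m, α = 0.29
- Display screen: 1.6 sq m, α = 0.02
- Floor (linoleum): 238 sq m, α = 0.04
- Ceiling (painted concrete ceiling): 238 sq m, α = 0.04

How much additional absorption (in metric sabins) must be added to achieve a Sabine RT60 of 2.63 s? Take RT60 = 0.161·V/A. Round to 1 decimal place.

47.6 sabins

Summing Sᵢαᵢ: 1.798 + 50.570 + 4.814 + 0.032 + 9.520 + 9.520 → A₁ = 76.254 sabins.
For T = 2.63 s, need A₂ = 0.161·V/T = 0.161·2023/2.63 = 123.841 sabins.
Additional absorption ΔA = 123.841 − 76.254 = 47.6 sabins.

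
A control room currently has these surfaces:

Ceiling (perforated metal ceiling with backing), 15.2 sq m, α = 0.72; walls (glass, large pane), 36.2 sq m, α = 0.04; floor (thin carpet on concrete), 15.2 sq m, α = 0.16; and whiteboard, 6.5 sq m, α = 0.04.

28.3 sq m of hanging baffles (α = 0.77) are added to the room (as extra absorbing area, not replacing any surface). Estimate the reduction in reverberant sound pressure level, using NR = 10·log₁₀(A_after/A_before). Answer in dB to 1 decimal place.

Equivalent absorption area: A_before = 15.2·0.72 + 36.2·0.04 + 15.2·0.16 + 6.5·0.04 = 15.084 sq m.
Added absorption = 28.3 × 0.77 = 21.791 sabins.
New total A_after = 36.875 sabins.
Reduction = 10 log₁₀(A_after/A_before) = 10 log₁₀(2.4446) = 3.9 dB.

3.9 dB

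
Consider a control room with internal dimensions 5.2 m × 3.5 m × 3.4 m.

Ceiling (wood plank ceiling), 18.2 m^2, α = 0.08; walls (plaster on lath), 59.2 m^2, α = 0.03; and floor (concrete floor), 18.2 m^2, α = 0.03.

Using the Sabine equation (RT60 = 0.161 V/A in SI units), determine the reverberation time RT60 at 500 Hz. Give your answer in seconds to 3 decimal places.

2.637 seconds

Summing Sᵢαᵢ: 1.456 + 1.776 + 0.546 → A = 3.778 sabins.
V = 5.2·3.5·3.4 = 61.88 m³.
RT60 = 0.161 · V / A = 0.161 × 61.88 / 3.778 = 2.637 s.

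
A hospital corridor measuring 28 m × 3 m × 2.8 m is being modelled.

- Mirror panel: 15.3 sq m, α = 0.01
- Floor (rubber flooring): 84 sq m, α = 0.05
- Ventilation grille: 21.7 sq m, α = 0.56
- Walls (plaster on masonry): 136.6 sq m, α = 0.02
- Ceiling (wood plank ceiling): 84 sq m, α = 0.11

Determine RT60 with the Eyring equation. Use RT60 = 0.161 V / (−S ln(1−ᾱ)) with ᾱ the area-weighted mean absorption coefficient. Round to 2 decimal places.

Total surface area S = 15.3 + 84 + 21.7 + 136.6 + 84 = 341.6 sq m.
Absorption A = 15.3·0.01 + 84·0.05 + 21.7·0.56 + 136.6·0.02 + 84·0.11 = 28.477 sabins.
Mean coefficient ᾱ = A/S = 0.0834.
−S·ln(1−ᾱ) = −341.6 × ln(1 − 0.0834) = 29.748.
V = 28 × 3 × 2.8 = 235.2 m³.
RT60 = 0.161 × 235.2 / 29.748 = 1.27 s.

1.27 s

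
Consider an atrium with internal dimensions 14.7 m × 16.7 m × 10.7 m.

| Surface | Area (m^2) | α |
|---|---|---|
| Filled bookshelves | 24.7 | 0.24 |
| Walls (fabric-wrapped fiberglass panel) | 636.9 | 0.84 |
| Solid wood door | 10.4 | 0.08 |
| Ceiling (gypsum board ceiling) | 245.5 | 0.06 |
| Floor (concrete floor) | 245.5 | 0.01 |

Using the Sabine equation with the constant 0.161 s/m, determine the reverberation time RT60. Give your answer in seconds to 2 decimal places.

Total absorption A = 24.7*0.24 + 636.9*0.84 + 10.4*0.08 + 245.5*0.06 + 245.5*0.01
  = 5.928 + 534.996 + 0.832 + 14.730 + 2.455 = 558.941 m^2 sabins.
V = 14.7·16.7·10.7 = 2626.743 m³.
T = 0.161 V/A = 0.161·2626.743/558.941 = 0.76 s.

0.76 s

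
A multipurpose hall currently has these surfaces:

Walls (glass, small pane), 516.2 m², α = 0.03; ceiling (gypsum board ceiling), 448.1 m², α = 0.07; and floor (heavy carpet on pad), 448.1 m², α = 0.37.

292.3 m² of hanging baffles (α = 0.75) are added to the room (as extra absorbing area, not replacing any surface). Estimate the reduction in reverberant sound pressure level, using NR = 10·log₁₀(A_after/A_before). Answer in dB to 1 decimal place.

3.1 dB

Summing Sᵢαᵢ: 15.486 + 31.367 + 165.797 → A_before = 212.650 sabins.
Treatment contributes 292.3·0.75 = 219.225 sabins.
New total A_after = 431.875 sabins.
NR = 10·log₁₀(431.875/212.650) = 3.1 dB.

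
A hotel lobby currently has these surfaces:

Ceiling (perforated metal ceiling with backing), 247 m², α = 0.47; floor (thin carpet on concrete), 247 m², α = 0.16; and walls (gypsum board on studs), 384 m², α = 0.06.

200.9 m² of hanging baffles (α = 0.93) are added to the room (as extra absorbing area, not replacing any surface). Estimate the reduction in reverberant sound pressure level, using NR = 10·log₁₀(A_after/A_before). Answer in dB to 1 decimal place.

3.1 dB

Summing Sᵢαᵢ: 116.090 + 39.520 + 23.040 → A_before = 178.650 sabins.
Treatment contributes 200.9·0.93 = 186.837 sabins.
A_after = 178.650 + 186.837 = 365.487 sabins.
Reduction = 10 log₁₀(A_after/A_before) = 10 log₁₀(2.0458) = 3.1 dB.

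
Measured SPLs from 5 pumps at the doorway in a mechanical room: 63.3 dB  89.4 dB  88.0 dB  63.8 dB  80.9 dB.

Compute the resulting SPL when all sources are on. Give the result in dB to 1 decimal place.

92.1 dB

Converting to relative power and adding: 10^(63.3/10) + 10^(89.4/10) + 10^(88.0/10) + 10^(63.8/10) + 10^(80.9/10) = 1.629e+09.
Combined level = 10 log₁₀(1.629e+09) = 92.1 dB.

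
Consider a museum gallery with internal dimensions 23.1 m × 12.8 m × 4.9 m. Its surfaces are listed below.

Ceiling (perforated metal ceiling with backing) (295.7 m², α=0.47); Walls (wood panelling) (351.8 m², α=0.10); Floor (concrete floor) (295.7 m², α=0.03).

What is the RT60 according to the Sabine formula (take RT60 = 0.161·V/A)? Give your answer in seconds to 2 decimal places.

A = Σ Sᵢαᵢ = 295.7*0.47 + 351.8*0.10 + 295.7*0.03 = 183.030 sabins.
Volume V = 23.1 × 12.8 × 4.9 = 1448.832 m³.
RT60 = 0.161 · V / A = 0.161 × 1448.832 / 183.030 = 1.27 s.

1.27 sec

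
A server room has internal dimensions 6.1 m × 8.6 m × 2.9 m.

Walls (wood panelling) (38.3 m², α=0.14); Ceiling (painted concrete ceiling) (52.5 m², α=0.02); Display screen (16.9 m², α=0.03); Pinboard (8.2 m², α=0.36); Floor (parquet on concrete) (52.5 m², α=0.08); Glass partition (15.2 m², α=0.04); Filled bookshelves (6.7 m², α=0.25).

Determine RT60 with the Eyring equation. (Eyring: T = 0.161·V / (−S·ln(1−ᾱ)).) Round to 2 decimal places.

1.43 s

S = Σ Sᵢ = 190.3 m².
Σ(Sᵢαᵢ) = 38.3·0.14 + 52.5·0.02 + 16.9·0.03 + 8.2·0.36 + 52.5·0.08 + 15.2·0.04 + 6.7·0.25 = 16.354.
Mean coefficient ᾱ = A/S = 0.0859.
Eyring denominator: −S ln(1−ᾱ) = 17.092.
V = 6.1 × 8.6 × 2.9 = 152.134 m³.
T = 0.161·V/[−S·ln(1−ᾱ)] = 0.161·152.134/17.092 = 1.43 s.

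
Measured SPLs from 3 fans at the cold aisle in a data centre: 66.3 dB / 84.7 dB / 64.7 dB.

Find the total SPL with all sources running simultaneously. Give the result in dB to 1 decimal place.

Converting to relative power and adding: 10^(66.3/10) + 10^(84.7/10) + 10^(64.7/10) = 3.023e+08.
L_total = 10·log₁₀(3.023e+08) = 84.8 dB.

84.8 dB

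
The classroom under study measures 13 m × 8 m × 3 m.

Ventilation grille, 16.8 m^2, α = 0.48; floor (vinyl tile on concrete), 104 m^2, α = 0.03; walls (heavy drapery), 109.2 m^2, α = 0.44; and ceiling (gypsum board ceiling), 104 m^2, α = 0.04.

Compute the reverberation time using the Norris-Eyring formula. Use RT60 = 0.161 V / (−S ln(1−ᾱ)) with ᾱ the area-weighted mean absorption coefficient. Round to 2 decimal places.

0.71 s

Total surface area S = 16.8 + 104 + 109.2 + 104 = 334.0 m^2.
Σ(Sᵢαᵢ) = 16.8·0.48 + 104·0.03 + 109.2·0.44 + 104·0.04 = 63.392.
ᾱ = 63.392 / 334.0 = 0.1898.
Eyring denominator: −S ln(1−ᾱ) = 70.298.
V = 13 × 8 × 3 = 312 m³.
RT60 = 0.161 × 312 / 70.298 = 0.71 s.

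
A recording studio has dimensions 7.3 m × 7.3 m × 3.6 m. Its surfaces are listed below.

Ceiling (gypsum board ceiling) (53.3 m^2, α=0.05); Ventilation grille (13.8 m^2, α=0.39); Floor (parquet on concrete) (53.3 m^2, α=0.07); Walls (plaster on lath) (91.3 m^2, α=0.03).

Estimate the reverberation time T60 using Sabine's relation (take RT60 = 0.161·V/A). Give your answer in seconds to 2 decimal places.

Summing Sᵢαᵢ: 2.665 + 5.382 + 3.731 + 2.739 → A = 14.517 sabins.
Volume V = 7.3 × 7.3 × 3.6 = 191.844 m³.
RT60 = 0.161 · V / A = 0.161 × 191.844 / 14.517 = 2.13 s.

2.13 seconds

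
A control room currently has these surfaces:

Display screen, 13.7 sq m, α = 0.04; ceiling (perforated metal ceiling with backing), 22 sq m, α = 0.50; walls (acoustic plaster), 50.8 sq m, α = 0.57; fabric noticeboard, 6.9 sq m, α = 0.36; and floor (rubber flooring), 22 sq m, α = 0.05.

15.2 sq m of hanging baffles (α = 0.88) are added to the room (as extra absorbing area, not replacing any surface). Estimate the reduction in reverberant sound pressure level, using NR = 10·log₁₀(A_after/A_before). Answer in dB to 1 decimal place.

A_before = Σ Sᵢαᵢ = 13.7*0.04 + 22*0.50 + 50.8*0.57 + 6.9*0.36 + 22*0.05 = 44.088 sabins.
Added absorption = 15.2 × 0.88 = 13.376 sabins.
A_after = 44.088 + 13.376 = 57.464 sabins.
NR = 10·log₁₀(57.464/44.088) = 1.2 dB.

1.2 dB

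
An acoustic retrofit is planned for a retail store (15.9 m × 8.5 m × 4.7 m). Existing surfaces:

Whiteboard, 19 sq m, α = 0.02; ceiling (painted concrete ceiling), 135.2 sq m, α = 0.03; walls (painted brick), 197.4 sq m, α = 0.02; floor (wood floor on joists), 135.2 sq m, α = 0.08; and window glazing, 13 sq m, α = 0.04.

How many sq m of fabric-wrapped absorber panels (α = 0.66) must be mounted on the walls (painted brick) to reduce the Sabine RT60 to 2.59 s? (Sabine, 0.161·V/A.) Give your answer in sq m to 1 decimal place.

A₁ = Σ Sᵢαᵢ = 19×0.02 + 135.2×0.03 + 197.4×0.02 + 135.2×0.08 + 13×0.04 = 19.720 sabins.
Required A₂ = 0.161·635.205/2.59 = 39.486 sabins.
Absorption to add: 39.486 − 19.720 = 19.766 sabins.
Net gain per sq m: Δα = 0.66 − 0.02 = 0.64.
Area = ΔA/Δα = 19.766/0.64 = 30.9 sq m.

30.9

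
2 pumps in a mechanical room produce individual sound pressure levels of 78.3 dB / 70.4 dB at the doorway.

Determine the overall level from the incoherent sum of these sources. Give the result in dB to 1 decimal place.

Σ 10^(Lᵢ/10) = 7.857e+07.
L_total = 10·log₁₀(7.857e+07) = 79.0 dB.

79.0 dB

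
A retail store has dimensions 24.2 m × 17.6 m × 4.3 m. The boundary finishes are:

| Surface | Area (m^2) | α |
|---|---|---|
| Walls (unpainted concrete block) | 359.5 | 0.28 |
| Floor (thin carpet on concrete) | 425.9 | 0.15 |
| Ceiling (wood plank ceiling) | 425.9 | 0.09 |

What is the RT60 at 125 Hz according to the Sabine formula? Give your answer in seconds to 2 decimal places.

1.45 sec

Total absorption A = 359.5×0.28 + 425.9×0.15 + 425.9×0.09
  = 100.660 + 63.885 + 38.331 = 202.876 m^2 sabins.
Room volume: 1831.456 m³.
Sabine: RT60 = 0.161 × 1831.456 / 202.876 = 1.45 s.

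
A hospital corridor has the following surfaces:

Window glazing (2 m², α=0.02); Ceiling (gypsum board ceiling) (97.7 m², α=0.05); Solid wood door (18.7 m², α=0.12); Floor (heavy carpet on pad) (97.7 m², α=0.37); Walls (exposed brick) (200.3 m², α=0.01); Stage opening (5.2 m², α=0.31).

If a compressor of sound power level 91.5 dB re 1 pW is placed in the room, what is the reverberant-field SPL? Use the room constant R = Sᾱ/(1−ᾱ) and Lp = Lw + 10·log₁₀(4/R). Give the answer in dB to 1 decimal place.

80.3 dB

Σ(Sᵢαᵢ) = 2·0.02 + 97.7·0.05 + 18.7·0.12 + 97.7·0.37 + 200.3·0.01 + 5.2·0.31 = 46.933; total area S = 421.6 m².
ᾱ = 46.933/421.6 = 0.1113; R = Sᾱ/(1−ᾱ) = 46.933/(1−0.1113) = 52.811 m².
Lp = 91.5 + 10·log₁₀(4/52.811) = 91.5 + (-11.21) = 80.3 dB.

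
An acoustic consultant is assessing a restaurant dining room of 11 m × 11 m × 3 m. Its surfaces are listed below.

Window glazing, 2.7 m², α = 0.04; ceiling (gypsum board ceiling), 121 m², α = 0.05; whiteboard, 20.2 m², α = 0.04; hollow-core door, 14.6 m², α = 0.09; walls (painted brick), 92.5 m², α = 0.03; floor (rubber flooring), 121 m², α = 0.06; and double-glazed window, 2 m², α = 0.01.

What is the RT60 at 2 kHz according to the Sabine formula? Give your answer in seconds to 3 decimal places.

Equivalent absorption area: A = 2.7×0.04 + 121×0.05 + 20.2×0.04 + 14.6×0.09 + 92.5×0.03 + 121×0.06 + 2×0.01 = 18.335 m².
Volume V = 11 × 11 × 3 = 363 m³.
RT60 = 0.161 · V / A = 0.161 × 363 / 18.335 = 3.188 s.

3.188 s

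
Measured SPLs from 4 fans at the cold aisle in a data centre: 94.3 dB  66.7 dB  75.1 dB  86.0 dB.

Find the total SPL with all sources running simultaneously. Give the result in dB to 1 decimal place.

Sum in the linear (power) domain: Σ 10^(Lᵢ/10) = 10^(94.3/10) + 10^(66.7/10) + 10^(75.1/10) + 10^(86.0/10) = 3.127e+09.
Combined level = 10 log₁₀(3.127e+09) = 95.0 dB.

95.0 dB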